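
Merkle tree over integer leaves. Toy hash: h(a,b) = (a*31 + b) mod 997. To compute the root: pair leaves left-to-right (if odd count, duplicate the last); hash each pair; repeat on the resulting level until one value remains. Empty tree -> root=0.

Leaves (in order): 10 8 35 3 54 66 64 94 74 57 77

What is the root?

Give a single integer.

L0: [10, 8, 35, 3, 54, 66, 64, 94, 74, 57, 77]
L1: h(10,8)=(10*31+8)%997=318 h(35,3)=(35*31+3)%997=91 h(54,66)=(54*31+66)%997=743 h(64,94)=(64*31+94)%997=84 h(74,57)=(74*31+57)%997=357 h(77,77)=(77*31+77)%997=470 -> [318, 91, 743, 84, 357, 470]
L2: h(318,91)=(318*31+91)%997=976 h(743,84)=(743*31+84)%997=186 h(357,470)=(357*31+470)%997=570 -> [976, 186, 570]
L3: h(976,186)=(976*31+186)%997=532 h(570,570)=(570*31+570)%997=294 -> [532, 294]
L4: h(532,294)=(532*31+294)%997=834 -> [834]

Answer: 834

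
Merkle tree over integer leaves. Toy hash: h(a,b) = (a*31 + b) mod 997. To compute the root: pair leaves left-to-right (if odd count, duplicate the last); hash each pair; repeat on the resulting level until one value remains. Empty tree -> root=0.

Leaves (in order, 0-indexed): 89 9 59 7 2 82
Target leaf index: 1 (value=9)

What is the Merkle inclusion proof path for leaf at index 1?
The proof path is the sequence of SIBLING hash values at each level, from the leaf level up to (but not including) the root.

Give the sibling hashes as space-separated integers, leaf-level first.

L0 (leaves): [89, 9, 59, 7, 2, 82], target index=1
L1: h(89,9)=(89*31+9)%997=774 [pair 0] h(59,7)=(59*31+7)%997=839 [pair 1] h(2,82)=(2*31+82)%997=144 [pair 2] -> [774, 839, 144]
  Sibling for proof at L0: 89
L2: h(774,839)=(774*31+839)%997=905 [pair 0] h(144,144)=(144*31+144)%997=620 [pair 1] -> [905, 620]
  Sibling for proof at L1: 839
L3: h(905,620)=(905*31+620)%997=759 [pair 0] -> [759]
  Sibling for proof at L2: 620
Root: 759
Proof path (sibling hashes from leaf to root): [89, 839, 620]

Answer: 89 839 620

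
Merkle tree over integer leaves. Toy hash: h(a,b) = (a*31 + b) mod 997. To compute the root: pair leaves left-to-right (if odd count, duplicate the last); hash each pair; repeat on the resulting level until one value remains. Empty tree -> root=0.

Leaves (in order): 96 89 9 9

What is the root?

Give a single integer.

Answer: 588

Derivation:
L0: [96, 89, 9, 9]
L1: h(96,89)=(96*31+89)%997=74 h(9,9)=(9*31+9)%997=288 -> [74, 288]
L2: h(74,288)=(74*31+288)%997=588 -> [588]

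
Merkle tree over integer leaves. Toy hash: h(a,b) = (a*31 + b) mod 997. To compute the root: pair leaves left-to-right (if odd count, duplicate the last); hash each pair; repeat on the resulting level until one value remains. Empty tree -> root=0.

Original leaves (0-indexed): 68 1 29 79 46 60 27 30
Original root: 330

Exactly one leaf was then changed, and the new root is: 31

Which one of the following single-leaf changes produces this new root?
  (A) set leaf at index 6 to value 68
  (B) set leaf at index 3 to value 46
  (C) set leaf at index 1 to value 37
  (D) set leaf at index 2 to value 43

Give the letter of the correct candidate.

Original leaves: [68, 1, 29, 79, 46, 60, 27, 30]
Target new root: 31
Try each candidate change and compute the resulting root:
Candidate A: set leaf[6] = 68 -> leaves = [68, 1, 29, 79, 46, 60, 68, 30]
  L0: [68, 1, 29, 79, 46, 60, 68, 30]
  L1: h(68,1)=(68*31+1)%997=115 h(29,79)=(29*31+79)%997=978 h(46,60)=(46*31+60)%997=489 h(68,30)=(68*31+30)%997=144 -> [115, 978, 489, 144]
  L2: h(115,978)=(115*31+978)%997=555 h(489,144)=(489*31+144)%997=348 -> [555, 348]
  L3: h(555,348)=(555*31+348)%997=604 -> [604]
  root = 604 != target 31
Candidate B: set leaf[3] = 46 -> leaves = [68, 1, 29, 46, 46, 60, 27, 30]
  L0: [68, 1, 29, 46, 46, 60, 27, 30]
  L1: h(68,1)=(68*31+1)%997=115 h(29,46)=(29*31+46)%997=945 h(46,60)=(46*31+60)%997=489 h(27,30)=(27*31+30)%997=867 -> [115, 945, 489, 867]
  L2: h(115,945)=(115*31+945)%997=522 h(489,867)=(489*31+867)%997=74 -> [522, 74]
  L3: h(522,74)=(522*31+74)%997=304 -> [304]
  root = 304 != target 31
Candidate C: set leaf[1] = 37 -> leaves = [68, 37, 29, 79, 46, 60, 27, 30]
  L0: [68, 37, 29, 79, 46, 60, 27, 30]
  L1: h(68,37)=(68*31+37)%997=151 h(29,79)=(29*31+79)%997=978 h(46,60)=(46*31+60)%997=489 h(27,30)=(27*31+30)%997=867 -> [151, 978, 489, 867]
  L2: h(151,978)=(151*31+978)%997=674 h(489,867)=(489*31+867)%997=74 -> [674, 74]
  L3: h(674,74)=(674*31+74)%997=31 -> [31]
  root = 31 == target 31  ** MATCH **
Candidate D: set leaf[2] = 43 -> leaves = [68, 1, 43, 79, 46, 60, 27, 30]
  L0: [68, 1, 43, 79, 46, 60, 27, 30]
  L1: h(68,1)=(68*31+1)%997=115 h(43,79)=(43*31+79)%997=415 h(46,60)=(46*31+60)%997=489 h(27,30)=(27*31+30)%997=867 -> [115, 415, 489, 867]
  L2: h(115,415)=(115*31+415)%997=989 h(489,867)=(489*31+867)%997=74 -> [989, 74]
  L3: h(989,74)=(989*31+74)%997=823 -> [823]
  root = 823 != target 31
Candidate C produces the target root.

Answer: C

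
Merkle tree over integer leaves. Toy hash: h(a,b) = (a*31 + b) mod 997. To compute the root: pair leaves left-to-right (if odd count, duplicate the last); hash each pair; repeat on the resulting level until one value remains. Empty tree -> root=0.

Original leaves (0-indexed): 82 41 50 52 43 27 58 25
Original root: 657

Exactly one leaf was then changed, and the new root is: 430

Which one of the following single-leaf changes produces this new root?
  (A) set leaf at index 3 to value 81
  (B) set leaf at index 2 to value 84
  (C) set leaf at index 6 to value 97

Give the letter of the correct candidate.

Answer: B

Derivation:
Original leaves: [82, 41, 50, 52, 43, 27, 58, 25]
Target new root: 430
Try each candidate change and compute the resulting root:
Candidate A: set leaf[3] = 81 -> leaves = [82, 41, 50, 81, 43, 27, 58, 25]
  L0: [82, 41, 50, 81, 43, 27, 58, 25]
  L1: h(82,41)=(82*31+41)%997=589 h(50,81)=(50*31+81)%997=634 h(43,27)=(43*31+27)%997=363 h(58,25)=(58*31+25)%997=826 -> [589, 634, 363, 826]
  L2: h(589,634)=(589*31+634)%997=947 h(363,826)=(363*31+826)%997=115 -> [947, 115]
  L3: h(947,115)=(947*31+115)%997=559 -> [559]
  root = 559 != target 430
Candidate B: set leaf[2] = 84 -> leaves = [82, 41, 84, 52, 43, 27, 58, 25]
  L0: [82, 41, 84, 52, 43, 27, 58, 25]
  L1: h(82,41)=(82*31+41)%997=589 h(84,52)=(84*31+52)%997=662 h(43,27)=(43*31+27)%997=363 h(58,25)=(58*31+25)%997=826 -> [589, 662, 363, 826]
  L2: h(589,662)=(589*31+662)%997=975 h(363,826)=(363*31+826)%997=115 -> [975, 115]
  L3: h(975,115)=(975*31+115)%997=430 -> [430]
  root = 430 == target 430  ** MATCH **
Candidate C: set leaf[6] = 97 -> leaves = [82, 41, 50, 52, 43, 27, 97, 25]
  L0: [82, 41, 50, 52, 43, 27, 97, 25]
  L1: h(82,41)=(82*31+41)%997=589 h(50,52)=(50*31+52)%997=605 h(43,27)=(43*31+27)%997=363 h(97,25)=(97*31+25)%997=41 -> [589, 605, 363, 41]
  L2: h(589,605)=(589*31+605)%997=918 h(363,41)=(363*31+41)%997=327 -> [918, 327]
  L3: h(918,327)=(918*31+327)%997=869 -> [869]
  root = 869 != target 430
Candidate B produces the target root.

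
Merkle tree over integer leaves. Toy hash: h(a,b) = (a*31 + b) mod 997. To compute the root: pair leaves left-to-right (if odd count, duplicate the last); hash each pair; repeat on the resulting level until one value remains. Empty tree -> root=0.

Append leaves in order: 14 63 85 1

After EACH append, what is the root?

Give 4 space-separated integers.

Answer: 14 497 181 97

Derivation:
After append 14 (leaves=[14]):
  L0: [14]
  root=14
After append 63 (leaves=[14, 63]):
  L0: [14, 63]
  L1: h(14,63)=(14*31+63)%997=497 -> [497]
  root=497
After append 85 (leaves=[14, 63, 85]):
  L0: [14, 63, 85]
  L1: h(14,63)=(14*31+63)%997=497 h(85,85)=(85*31+85)%997=726 -> [497, 726]
  L2: h(497,726)=(497*31+726)%997=181 -> [181]
  root=181
After append 1 (leaves=[14, 63, 85, 1]):
  L0: [14, 63, 85, 1]
  L1: h(14,63)=(14*31+63)%997=497 h(85,1)=(85*31+1)%997=642 -> [497, 642]
  L2: h(497,642)=(497*31+642)%997=97 -> [97]
  root=97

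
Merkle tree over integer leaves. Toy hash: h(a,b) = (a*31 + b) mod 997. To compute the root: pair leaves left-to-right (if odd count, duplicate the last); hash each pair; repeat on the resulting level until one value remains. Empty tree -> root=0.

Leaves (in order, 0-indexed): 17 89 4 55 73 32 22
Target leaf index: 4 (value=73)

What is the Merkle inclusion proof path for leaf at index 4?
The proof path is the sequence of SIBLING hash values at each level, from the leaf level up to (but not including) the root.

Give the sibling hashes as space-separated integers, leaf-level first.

Answer: 32 704 332

Derivation:
L0 (leaves): [17, 89, 4, 55, 73, 32, 22], target index=4
L1: h(17,89)=(17*31+89)%997=616 [pair 0] h(4,55)=(4*31+55)%997=179 [pair 1] h(73,32)=(73*31+32)%997=301 [pair 2] h(22,22)=(22*31+22)%997=704 [pair 3] -> [616, 179, 301, 704]
  Sibling for proof at L0: 32
L2: h(616,179)=(616*31+179)%997=332 [pair 0] h(301,704)=(301*31+704)%997=65 [pair 1] -> [332, 65]
  Sibling for proof at L1: 704
L3: h(332,65)=(332*31+65)%997=387 [pair 0] -> [387]
  Sibling for proof at L2: 332
Root: 387
Proof path (sibling hashes from leaf to root): [32, 704, 332]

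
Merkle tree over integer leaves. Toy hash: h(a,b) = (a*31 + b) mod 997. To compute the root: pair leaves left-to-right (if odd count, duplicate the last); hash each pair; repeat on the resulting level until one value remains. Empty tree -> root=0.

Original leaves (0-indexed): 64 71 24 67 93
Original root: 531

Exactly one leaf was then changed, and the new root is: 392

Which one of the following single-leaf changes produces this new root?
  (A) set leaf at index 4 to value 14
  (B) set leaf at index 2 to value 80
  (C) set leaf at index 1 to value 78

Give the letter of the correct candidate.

Answer: A

Derivation:
Original leaves: [64, 71, 24, 67, 93]
Target new root: 392
Try each candidate change and compute the resulting root:
Candidate A: set leaf[4] = 14 -> leaves = [64, 71, 24, 67, 14]
  L0: [64, 71, 24, 67, 14]
  L1: h(64,71)=(64*31+71)%997=61 h(24,67)=(24*31+67)%997=811 h(14,14)=(14*31+14)%997=448 -> [61, 811, 448]
  L2: h(61,811)=(61*31+811)%997=708 h(448,448)=(448*31+448)%997=378 -> [708, 378]
  L3: h(708,378)=(708*31+378)%997=392 -> [392]
  root = 392 == target 392  ** MATCH **
Candidate B: set leaf[2] = 80 -> leaves = [64, 71, 80, 67, 93]
  L0: [64, 71, 80, 67, 93]
  L1: h(64,71)=(64*31+71)%997=61 h(80,67)=(80*31+67)%997=553 h(93,93)=(93*31+93)%997=982 -> [61, 553, 982]
  L2: h(61,553)=(61*31+553)%997=450 h(982,982)=(982*31+982)%997=517 -> [450, 517]
  L3: h(450,517)=(450*31+517)%997=509 -> [509]
  root = 509 != target 392
Candidate C: set leaf[1] = 78 -> leaves = [64, 78, 24, 67, 93]
  L0: [64, 78, 24, 67, 93]
  L1: h(64,78)=(64*31+78)%997=68 h(24,67)=(24*31+67)%997=811 h(93,93)=(93*31+93)%997=982 -> [68, 811, 982]
  L2: h(68,811)=(68*31+811)%997=925 h(982,982)=(982*31+982)%997=517 -> [925, 517]
  L3: h(925,517)=(925*31+517)%997=279 -> [279]
  root = 279 != target 392
Candidate A produces the target root.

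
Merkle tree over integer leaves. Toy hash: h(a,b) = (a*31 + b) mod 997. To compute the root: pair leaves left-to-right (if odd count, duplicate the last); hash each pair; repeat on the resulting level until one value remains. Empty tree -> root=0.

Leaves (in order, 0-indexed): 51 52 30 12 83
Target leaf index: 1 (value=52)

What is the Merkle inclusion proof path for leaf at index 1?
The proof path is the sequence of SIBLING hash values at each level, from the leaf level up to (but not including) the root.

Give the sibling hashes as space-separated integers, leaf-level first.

Answer: 51 942 247

Derivation:
L0 (leaves): [51, 52, 30, 12, 83], target index=1
L1: h(51,52)=(51*31+52)%997=636 [pair 0] h(30,12)=(30*31+12)%997=942 [pair 1] h(83,83)=(83*31+83)%997=662 [pair 2] -> [636, 942, 662]
  Sibling for proof at L0: 51
L2: h(636,942)=(636*31+942)%997=718 [pair 0] h(662,662)=(662*31+662)%997=247 [pair 1] -> [718, 247]
  Sibling for proof at L1: 942
L3: h(718,247)=(718*31+247)%997=571 [pair 0] -> [571]
  Sibling for proof at L2: 247
Root: 571
Proof path (sibling hashes from leaf to root): [51, 942, 247]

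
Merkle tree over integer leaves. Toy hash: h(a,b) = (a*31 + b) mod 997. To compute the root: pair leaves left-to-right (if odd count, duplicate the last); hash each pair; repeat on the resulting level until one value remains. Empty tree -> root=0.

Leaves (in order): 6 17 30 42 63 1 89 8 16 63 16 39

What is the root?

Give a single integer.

L0: [6, 17, 30, 42, 63, 1, 89, 8, 16, 63, 16, 39]
L1: h(6,17)=(6*31+17)%997=203 h(30,42)=(30*31+42)%997=972 h(63,1)=(63*31+1)%997=957 h(89,8)=(89*31+8)%997=773 h(16,63)=(16*31+63)%997=559 h(16,39)=(16*31+39)%997=535 -> [203, 972, 957, 773, 559, 535]
L2: h(203,972)=(203*31+972)%997=286 h(957,773)=(957*31+773)%997=530 h(559,535)=(559*31+535)%997=915 -> [286, 530, 915]
L3: h(286,530)=(286*31+530)%997=423 h(915,915)=(915*31+915)%997=367 -> [423, 367]
L4: h(423,367)=(423*31+367)%997=519 -> [519]

Answer: 519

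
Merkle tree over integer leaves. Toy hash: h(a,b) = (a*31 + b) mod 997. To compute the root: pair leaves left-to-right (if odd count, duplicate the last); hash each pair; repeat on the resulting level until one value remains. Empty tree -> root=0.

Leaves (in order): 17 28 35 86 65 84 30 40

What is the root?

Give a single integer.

Answer: 606

Derivation:
L0: [17, 28, 35, 86, 65, 84, 30, 40]
L1: h(17,28)=(17*31+28)%997=555 h(35,86)=(35*31+86)%997=174 h(65,84)=(65*31+84)%997=105 h(30,40)=(30*31+40)%997=970 -> [555, 174, 105, 970]
L2: h(555,174)=(555*31+174)%997=430 h(105,970)=(105*31+970)%997=237 -> [430, 237]
L3: h(430,237)=(430*31+237)%997=606 -> [606]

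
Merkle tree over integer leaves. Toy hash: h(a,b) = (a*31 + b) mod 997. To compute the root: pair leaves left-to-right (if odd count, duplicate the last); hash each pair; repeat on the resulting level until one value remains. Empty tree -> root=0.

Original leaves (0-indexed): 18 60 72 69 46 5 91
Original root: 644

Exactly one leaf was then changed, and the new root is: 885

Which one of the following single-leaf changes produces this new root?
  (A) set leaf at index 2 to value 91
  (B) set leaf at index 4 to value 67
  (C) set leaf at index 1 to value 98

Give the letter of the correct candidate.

Answer: B

Derivation:
Original leaves: [18, 60, 72, 69, 46, 5, 91]
Target new root: 885
Try each candidate change and compute the resulting root:
Candidate A: set leaf[2] = 91 -> leaves = [18, 60, 91, 69, 46, 5, 91]
  L0: [18, 60, 91, 69, 46, 5, 91]
  L1: h(18,60)=(18*31+60)%997=618 h(91,69)=(91*31+69)%997=896 h(46,5)=(46*31+5)%997=434 h(91,91)=(91*31+91)%997=918 -> [618, 896, 434, 918]
  L2: h(618,896)=(618*31+896)%997=114 h(434,918)=(434*31+918)%997=414 -> [114, 414]
  L3: h(114,414)=(114*31+414)%997=957 -> [957]
  root = 957 != target 885
Candidate B: set leaf[4] = 67 -> leaves = [18, 60, 72, 69, 67, 5, 91]
  L0: [18, 60, 72, 69, 67, 5, 91]
  L1: h(18,60)=(18*31+60)%997=618 h(72,69)=(72*31+69)%997=307 h(67,5)=(67*31+5)%997=88 h(91,91)=(91*31+91)%997=918 -> [618, 307, 88, 918]
  L2: h(618,307)=(618*31+307)%997=522 h(88,918)=(88*31+918)%997=655 -> [522, 655]
  L3: h(522,655)=(522*31+655)%997=885 -> [885]
  root = 885 == target 885  ** MATCH **
Candidate C: set leaf[1] = 98 -> leaves = [18, 98, 72, 69, 46, 5, 91]
  L0: [18, 98, 72, 69, 46, 5, 91]
  L1: h(18,98)=(18*31+98)%997=656 h(72,69)=(72*31+69)%997=307 h(46,5)=(46*31+5)%997=434 h(91,91)=(91*31+91)%997=918 -> [656, 307, 434, 918]
  L2: h(656,307)=(656*31+307)%997=703 h(434,918)=(434*31+918)%997=414 -> [703, 414]
  L3: h(703,414)=(703*31+414)%997=273 -> [273]
  root = 273 != target 885
Candidate B produces the target root.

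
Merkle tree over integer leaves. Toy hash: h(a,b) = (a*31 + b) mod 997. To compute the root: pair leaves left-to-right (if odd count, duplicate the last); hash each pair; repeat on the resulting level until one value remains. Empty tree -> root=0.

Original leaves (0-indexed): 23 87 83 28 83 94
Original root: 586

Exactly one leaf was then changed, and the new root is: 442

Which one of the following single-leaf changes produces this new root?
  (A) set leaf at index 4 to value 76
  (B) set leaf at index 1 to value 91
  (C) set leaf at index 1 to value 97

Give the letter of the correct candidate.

Original leaves: [23, 87, 83, 28, 83, 94]
Target new root: 442
Try each candidate change and compute the resulting root:
Candidate A: set leaf[4] = 76 -> leaves = [23, 87, 83, 28, 76, 94]
  L0: [23, 87, 83, 28, 76, 94]
  L1: h(23,87)=(23*31+87)%997=800 h(83,28)=(83*31+28)%997=607 h(76,94)=(76*31+94)%997=456 -> [800, 607, 456]
  L2: h(800,607)=(800*31+607)%997=482 h(456,456)=(456*31+456)%997=634 -> [482, 634]
  L3: h(482,634)=(482*31+634)%997=621 -> [621]
  root = 621 != target 442
Candidate B: set leaf[1] = 91 -> leaves = [23, 91, 83, 28, 83, 94]
  L0: [23, 91, 83, 28, 83, 94]
  L1: h(23,91)=(23*31+91)%997=804 h(83,28)=(83*31+28)%997=607 h(83,94)=(83*31+94)%997=673 -> [804, 607, 673]
  L2: h(804,607)=(804*31+607)%997=606 h(673,673)=(673*31+673)%997=599 -> [606, 599]
  L3: h(606,599)=(606*31+599)%997=442 -> [442]
  root = 442 == target 442  ** MATCH **
Candidate C: set leaf[1] = 97 -> leaves = [23, 97, 83, 28, 83, 94]
  L0: [23, 97, 83, 28, 83, 94]
  L1: h(23,97)=(23*31+97)%997=810 h(83,28)=(83*31+28)%997=607 h(83,94)=(83*31+94)%997=673 -> [810, 607, 673]
  L2: h(810,607)=(810*31+607)%997=792 h(673,673)=(673*31+673)%997=599 -> [792, 599]
  L3: h(792,599)=(792*31+599)%997=226 -> [226]
  root = 226 != target 442
Candidate B produces the target root.

Answer: B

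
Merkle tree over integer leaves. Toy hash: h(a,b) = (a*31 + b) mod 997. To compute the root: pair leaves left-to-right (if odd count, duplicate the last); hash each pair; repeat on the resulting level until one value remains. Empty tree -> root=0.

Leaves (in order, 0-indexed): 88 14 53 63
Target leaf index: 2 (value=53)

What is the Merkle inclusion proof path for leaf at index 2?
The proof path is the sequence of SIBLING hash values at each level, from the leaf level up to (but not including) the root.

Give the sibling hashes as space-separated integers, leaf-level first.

L0 (leaves): [88, 14, 53, 63], target index=2
L1: h(88,14)=(88*31+14)%997=748 [pair 0] h(53,63)=(53*31+63)%997=709 [pair 1] -> [748, 709]
  Sibling for proof at L0: 63
L2: h(748,709)=(748*31+709)%997=966 [pair 0] -> [966]
  Sibling for proof at L1: 748
Root: 966
Proof path (sibling hashes from leaf to root): [63, 748]

Answer: 63 748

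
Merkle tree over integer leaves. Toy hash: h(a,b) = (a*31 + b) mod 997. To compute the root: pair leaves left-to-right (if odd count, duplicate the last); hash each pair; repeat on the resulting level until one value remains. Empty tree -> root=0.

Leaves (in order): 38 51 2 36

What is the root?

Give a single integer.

L0: [38, 51, 2, 36]
L1: h(38,51)=(38*31+51)%997=232 h(2,36)=(2*31+36)%997=98 -> [232, 98]
L2: h(232,98)=(232*31+98)%997=311 -> [311]

Answer: 311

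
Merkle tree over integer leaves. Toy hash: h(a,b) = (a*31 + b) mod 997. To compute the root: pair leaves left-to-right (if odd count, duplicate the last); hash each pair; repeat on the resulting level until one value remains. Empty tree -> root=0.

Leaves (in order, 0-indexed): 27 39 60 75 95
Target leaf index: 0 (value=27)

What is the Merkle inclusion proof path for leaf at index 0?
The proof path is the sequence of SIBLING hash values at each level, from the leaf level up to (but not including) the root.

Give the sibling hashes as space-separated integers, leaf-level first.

L0 (leaves): [27, 39, 60, 75, 95], target index=0
L1: h(27,39)=(27*31+39)%997=876 [pair 0] h(60,75)=(60*31+75)%997=938 [pair 1] h(95,95)=(95*31+95)%997=49 [pair 2] -> [876, 938, 49]
  Sibling for proof at L0: 39
L2: h(876,938)=(876*31+938)%997=178 [pair 0] h(49,49)=(49*31+49)%997=571 [pair 1] -> [178, 571]
  Sibling for proof at L1: 938
L3: h(178,571)=(178*31+571)%997=107 [pair 0] -> [107]
  Sibling for proof at L2: 571
Root: 107
Proof path (sibling hashes from leaf to root): [39, 938, 571]

Answer: 39 938 571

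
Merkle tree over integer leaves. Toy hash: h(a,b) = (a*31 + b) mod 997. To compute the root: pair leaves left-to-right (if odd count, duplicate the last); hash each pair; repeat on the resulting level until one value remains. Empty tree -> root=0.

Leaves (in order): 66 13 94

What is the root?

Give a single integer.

L0: [66, 13, 94]
L1: h(66,13)=(66*31+13)%997=65 h(94,94)=(94*31+94)%997=17 -> [65, 17]
L2: h(65,17)=(65*31+17)%997=38 -> [38]

Answer: 38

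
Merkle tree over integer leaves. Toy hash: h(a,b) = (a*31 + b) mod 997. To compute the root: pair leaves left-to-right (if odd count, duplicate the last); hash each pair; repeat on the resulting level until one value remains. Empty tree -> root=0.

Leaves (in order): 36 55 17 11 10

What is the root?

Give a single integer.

Answer: 714

Derivation:
L0: [36, 55, 17, 11, 10]
L1: h(36,55)=(36*31+55)%997=174 h(17,11)=(17*31+11)%997=538 h(10,10)=(10*31+10)%997=320 -> [174, 538, 320]
L2: h(174,538)=(174*31+538)%997=947 h(320,320)=(320*31+320)%997=270 -> [947, 270]
L3: h(947,270)=(947*31+270)%997=714 -> [714]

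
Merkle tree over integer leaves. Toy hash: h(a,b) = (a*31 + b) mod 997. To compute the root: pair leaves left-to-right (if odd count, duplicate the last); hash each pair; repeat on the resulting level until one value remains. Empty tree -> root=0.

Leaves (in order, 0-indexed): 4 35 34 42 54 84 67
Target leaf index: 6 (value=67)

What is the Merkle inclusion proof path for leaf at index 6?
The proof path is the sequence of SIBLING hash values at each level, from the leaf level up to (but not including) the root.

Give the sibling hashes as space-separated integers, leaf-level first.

Answer: 67 761 43

Derivation:
L0 (leaves): [4, 35, 34, 42, 54, 84, 67], target index=6
L1: h(4,35)=(4*31+35)%997=159 [pair 0] h(34,42)=(34*31+42)%997=99 [pair 1] h(54,84)=(54*31+84)%997=761 [pair 2] h(67,67)=(67*31+67)%997=150 [pair 3] -> [159, 99, 761, 150]
  Sibling for proof at L0: 67
L2: h(159,99)=(159*31+99)%997=43 [pair 0] h(761,150)=(761*31+150)%997=810 [pair 1] -> [43, 810]
  Sibling for proof at L1: 761
L3: h(43,810)=(43*31+810)%997=149 [pair 0] -> [149]
  Sibling for proof at L2: 43
Root: 149
Proof path (sibling hashes from leaf to root): [67, 761, 43]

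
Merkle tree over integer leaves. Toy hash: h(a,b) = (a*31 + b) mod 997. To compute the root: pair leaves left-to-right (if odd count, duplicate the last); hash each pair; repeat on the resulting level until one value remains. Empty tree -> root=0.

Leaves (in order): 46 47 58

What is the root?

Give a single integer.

Answer: 660

Derivation:
L0: [46, 47, 58]
L1: h(46,47)=(46*31+47)%997=476 h(58,58)=(58*31+58)%997=859 -> [476, 859]
L2: h(476,859)=(476*31+859)%997=660 -> [660]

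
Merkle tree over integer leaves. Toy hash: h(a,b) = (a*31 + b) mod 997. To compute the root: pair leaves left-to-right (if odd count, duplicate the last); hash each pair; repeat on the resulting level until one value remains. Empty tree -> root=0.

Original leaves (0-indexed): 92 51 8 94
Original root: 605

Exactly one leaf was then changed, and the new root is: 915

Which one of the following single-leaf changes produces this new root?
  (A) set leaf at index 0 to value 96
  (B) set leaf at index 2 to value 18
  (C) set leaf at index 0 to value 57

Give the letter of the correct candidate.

Original leaves: [92, 51, 8, 94]
Target new root: 915
Try each candidate change and compute the resulting root:
Candidate A: set leaf[0] = 96 -> leaves = [96, 51, 8, 94]
  L0: [96, 51, 8, 94]
  L1: h(96,51)=(96*31+51)%997=36 h(8,94)=(8*31+94)%997=342 -> [36, 342]
  L2: h(36,342)=(36*31+342)%997=461 -> [461]
  root = 461 != target 915
Candidate B: set leaf[2] = 18 -> leaves = [92, 51, 18, 94]
  L0: [92, 51, 18, 94]
  L1: h(92,51)=(92*31+51)%997=909 h(18,94)=(18*31+94)%997=652 -> [909, 652]
  L2: h(909,652)=(909*31+652)%997=915 -> [915]
  root = 915 == target 915  ** MATCH **
Candidate C: set leaf[0] = 57 -> leaves = [57, 51, 8, 94]
  L0: [57, 51, 8, 94]
  L1: h(57,51)=(57*31+51)%997=821 h(8,94)=(8*31+94)%997=342 -> [821, 342]
  L2: h(821,342)=(821*31+342)%997=868 -> [868]
  root = 868 != target 915
Candidate B produces the target root.

Answer: B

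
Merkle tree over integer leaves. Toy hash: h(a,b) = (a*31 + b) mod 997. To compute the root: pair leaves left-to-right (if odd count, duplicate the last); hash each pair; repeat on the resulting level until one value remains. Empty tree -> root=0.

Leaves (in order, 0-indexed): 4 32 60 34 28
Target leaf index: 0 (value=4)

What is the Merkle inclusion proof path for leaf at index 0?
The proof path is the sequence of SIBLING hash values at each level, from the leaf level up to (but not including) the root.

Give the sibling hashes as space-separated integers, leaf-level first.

Answer: 32 897 756

Derivation:
L0 (leaves): [4, 32, 60, 34, 28], target index=0
L1: h(4,32)=(4*31+32)%997=156 [pair 0] h(60,34)=(60*31+34)%997=897 [pair 1] h(28,28)=(28*31+28)%997=896 [pair 2] -> [156, 897, 896]
  Sibling for proof at L0: 32
L2: h(156,897)=(156*31+897)%997=748 [pair 0] h(896,896)=(896*31+896)%997=756 [pair 1] -> [748, 756]
  Sibling for proof at L1: 897
L3: h(748,756)=(748*31+756)%997=16 [pair 0] -> [16]
  Sibling for proof at L2: 756
Root: 16
Proof path (sibling hashes from leaf to root): [32, 897, 756]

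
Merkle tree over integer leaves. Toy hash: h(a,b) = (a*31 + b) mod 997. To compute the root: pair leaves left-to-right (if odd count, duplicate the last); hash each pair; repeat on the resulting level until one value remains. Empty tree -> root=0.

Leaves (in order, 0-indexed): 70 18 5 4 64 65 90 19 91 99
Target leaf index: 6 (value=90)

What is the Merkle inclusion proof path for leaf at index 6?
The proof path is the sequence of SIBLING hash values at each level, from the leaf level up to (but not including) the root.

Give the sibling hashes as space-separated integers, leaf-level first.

L0 (leaves): [70, 18, 5, 4, 64, 65, 90, 19, 91, 99], target index=6
L1: h(70,18)=(70*31+18)%997=194 [pair 0] h(5,4)=(5*31+4)%997=159 [pair 1] h(64,65)=(64*31+65)%997=55 [pair 2] h(90,19)=(90*31+19)%997=815 [pair 3] h(91,99)=(91*31+99)%997=926 [pair 4] -> [194, 159, 55, 815, 926]
  Sibling for proof at L0: 19
L2: h(194,159)=(194*31+159)%997=191 [pair 0] h(55,815)=(55*31+815)%997=526 [pair 1] h(926,926)=(926*31+926)%997=719 [pair 2] -> [191, 526, 719]
  Sibling for proof at L1: 55
L3: h(191,526)=(191*31+526)%997=465 [pair 0] h(719,719)=(719*31+719)%997=77 [pair 1] -> [465, 77]
  Sibling for proof at L2: 191
L4: h(465,77)=(465*31+77)%997=534 [pair 0] -> [534]
  Sibling for proof at L3: 77
Root: 534
Proof path (sibling hashes from leaf to root): [19, 55, 191, 77]

Answer: 19 55 191 77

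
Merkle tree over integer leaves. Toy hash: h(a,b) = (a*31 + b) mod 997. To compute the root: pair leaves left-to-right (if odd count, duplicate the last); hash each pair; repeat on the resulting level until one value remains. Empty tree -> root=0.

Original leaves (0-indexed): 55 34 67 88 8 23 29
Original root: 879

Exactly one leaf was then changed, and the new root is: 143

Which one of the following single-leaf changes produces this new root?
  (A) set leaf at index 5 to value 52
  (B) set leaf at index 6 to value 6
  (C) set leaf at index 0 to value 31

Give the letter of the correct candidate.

Original leaves: [55, 34, 67, 88, 8, 23, 29]
Target new root: 143
Try each candidate change and compute the resulting root:
Candidate A: set leaf[5] = 52 -> leaves = [55, 34, 67, 88, 8, 52, 29]
  L0: [55, 34, 67, 88, 8, 52, 29]
  L1: h(55,34)=(55*31+34)%997=742 h(67,88)=(67*31+88)%997=171 h(8,52)=(8*31+52)%997=300 h(29,29)=(29*31+29)%997=928 -> [742, 171, 300, 928]
  L2: h(742,171)=(742*31+171)%997=242 h(300,928)=(300*31+928)%997=258 -> [242, 258]
  L3: h(242,258)=(242*31+258)%997=781 -> [781]
  root = 781 != target 143
Candidate B: set leaf[6] = 6 -> leaves = [55, 34, 67, 88, 8, 23, 6]
  L0: [55, 34, 67, 88, 8, 23, 6]
  L1: h(55,34)=(55*31+34)%997=742 h(67,88)=(67*31+88)%997=171 h(8,23)=(8*31+23)%997=271 h(6,6)=(6*31+6)%997=192 -> [742, 171, 271, 192]
  L2: h(742,171)=(742*31+171)%997=242 h(271,192)=(271*31+192)%997=617 -> [242, 617]
  L3: h(242,617)=(242*31+617)%997=143 -> [143]
  root = 143 == target 143  ** MATCH **
Candidate C: set leaf[0] = 31 -> leaves = [31, 34, 67, 88, 8, 23, 29]
  L0: [31, 34, 67, 88, 8, 23, 29]
  L1: h(31,34)=(31*31+34)%997=995 h(67,88)=(67*31+88)%997=171 h(8,23)=(8*31+23)%997=271 h(29,29)=(29*31+29)%997=928 -> [995, 171, 271, 928]
  L2: h(995,171)=(995*31+171)%997=109 h(271,928)=(271*31+928)%997=356 -> [109, 356]
  L3: h(109,356)=(109*31+356)%997=744 -> [744]
  root = 744 != target 143
Candidate B produces the target root.

Answer: B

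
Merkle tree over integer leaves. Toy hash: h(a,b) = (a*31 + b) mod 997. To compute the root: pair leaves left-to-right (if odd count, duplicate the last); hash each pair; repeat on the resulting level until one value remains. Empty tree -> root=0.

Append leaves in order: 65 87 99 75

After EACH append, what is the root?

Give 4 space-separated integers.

Answer: 65 108 534 510

Derivation:
After append 65 (leaves=[65]):
  L0: [65]
  root=65
After append 87 (leaves=[65, 87]):
  L0: [65, 87]
  L1: h(65,87)=(65*31+87)%997=108 -> [108]
  root=108
After append 99 (leaves=[65, 87, 99]):
  L0: [65, 87, 99]
  L1: h(65,87)=(65*31+87)%997=108 h(99,99)=(99*31+99)%997=177 -> [108, 177]
  L2: h(108,177)=(108*31+177)%997=534 -> [534]
  root=534
After append 75 (leaves=[65, 87, 99, 75]):
  L0: [65, 87, 99, 75]
  L1: h(65,87)=(65*31+87)%997=108 h(99,75)=(99*31+75)%997=153 -> [108, 153]
  L2: h(108,153)=(108*31+153)%997=510 -> [510]
  root=510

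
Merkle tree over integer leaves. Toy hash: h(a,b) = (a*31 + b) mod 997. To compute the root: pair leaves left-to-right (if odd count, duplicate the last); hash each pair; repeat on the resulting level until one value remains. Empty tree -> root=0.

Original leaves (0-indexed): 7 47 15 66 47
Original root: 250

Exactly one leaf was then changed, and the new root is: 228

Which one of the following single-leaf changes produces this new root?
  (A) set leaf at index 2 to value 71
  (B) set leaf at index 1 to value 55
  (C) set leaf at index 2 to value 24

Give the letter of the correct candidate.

Answer: A

Derivation:
Original leaves: [7, 47, 15, 66, 47]
Target new root: 228
Try each candidate change and compute the resulting root:
Candidate A: set leaf[2] = 71 -> leaves = [7, 47, 71, 66, 47]
  L0: [7, 47, 71, 66, 47]
  L1: h(7,47)=(7*31+47)%997=264 h(71,66)=(71*31+66)%997=273 h(47,47)=(47*31+47)%997=507 -> [264, 273, 507]
  L2: h(264,273)=(264*31+273)%997=481 h(507,507)=(507*31+507)%997=272 -> [481, 272]
  L3: h(481,272)=(481*31+272)%997=228 -> [228]
  root = 228 == target 228  ** MATCH **
Candidate B: set leaf[1] = 55 -> leaves = [7, 55, 15, 66, 47]
  L0: [7, 55, 15, 66, 47]
  L1: h(7,55)=(7*31+55)%997=272 h(15,66)=(15*31+66)%997=531 h(47,47)=(47*31+47)%997=507 -> [272, 531, 507]
  L2: h(272,531)=(272*31+531)%997=987 h(507,507)=(507*31+507)%997=272 -> [987, 272]
  L3: h(987,272)=(987*31+272)%997=959 -> [959]
  root = 959 != target 228
Candidate C: set leaf[2] = 24 -> leaves = [7, 47, 24, 66, 47]
  L0: [7, 47, 24, 66, 47]
  L1: h(7,47)=(7*31+47)%997=264 h(24,66)=(24*31+66)%997=810 h(47,47)=(47*31+47)%997=507 -> [264, 810, 507]
  L2: h(264,810)=(264*31+810)%997=21 h(507,507)=(507*31+507)%997=272 -> [21, 272]
  L3: h(21,272)=(21*31+272)%997=923 -> [923]
  root = 923 != target 228
Candidate A produces the target root.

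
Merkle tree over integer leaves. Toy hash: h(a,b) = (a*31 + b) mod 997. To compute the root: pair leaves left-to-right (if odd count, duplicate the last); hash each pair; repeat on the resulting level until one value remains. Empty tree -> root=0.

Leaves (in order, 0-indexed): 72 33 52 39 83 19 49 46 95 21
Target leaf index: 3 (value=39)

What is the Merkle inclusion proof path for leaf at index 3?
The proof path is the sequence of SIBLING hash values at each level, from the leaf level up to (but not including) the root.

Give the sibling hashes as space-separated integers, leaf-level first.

L0 (leaves): [72, 33, 52, 39, 83, 19, 49, 46, 95, 21], target index=3
L1: h(72,33)=(72*31+33)%997=271 [pair 0] h(52,39)=(52*31+39)%997=654 [pair 1] h(83,19)=(83*31+19)%997=598 [pair 2] h(49,46)=(49*31+46)%997=568 [pair 3] h(95,21)=(95*31+21)%997=972 [pair 4] -> [271, 654, 598, 568, 972]
  Sibling for proof at L0: 52
L2: h(271,654)=(271*31+654)%997=82 [pair 0] h(598,568)=(598*31+568)%997=163 [pair 1] h(972,972)=(972*31+972)%997=197 [pair 2] -> [82, 163, 197]
  Sibling for proof at L1: 271
L3: h(82,163)=(82*31+163)%997=711 [pair 0] h(197,197)=(197*31+197)%997=322 [pair 1] -> [711, 322]
  Sibling for proof at L2: 163
L4: h(711,322)=(711*31+322)%997=429 [pair 0] -> [429]
  Sibling for proof at L3: 322
Root: 429
Proof path (sibling hashes from leaf to root): [52, 271, 163, 322]

Answer: 52 271 163 322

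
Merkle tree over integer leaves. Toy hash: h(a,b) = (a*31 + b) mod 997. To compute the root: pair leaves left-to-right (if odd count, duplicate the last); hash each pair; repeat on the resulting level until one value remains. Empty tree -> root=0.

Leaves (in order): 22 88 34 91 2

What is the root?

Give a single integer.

L0: [22, 88, 34, 91, 2]
L1: h(22,88)=(22*31+88)%997=770 h(34,91)=(34*31+91)%997=148 h(2,2)=(2*31+2)%997=64 -> [770, 148, 64]
L2: h(770,148)=(770*31+148)%997=90 h(64,64)=(64*31+64)%997=54 -> [90, 54]
L3: h(90,54)=(90*31+54)%997=850 -> [850]

Answer: 850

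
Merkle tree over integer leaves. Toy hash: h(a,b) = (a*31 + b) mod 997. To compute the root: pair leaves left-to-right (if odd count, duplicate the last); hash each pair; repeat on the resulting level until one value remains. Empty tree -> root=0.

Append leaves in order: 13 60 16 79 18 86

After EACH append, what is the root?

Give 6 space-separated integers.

After append 13 (leaves=[13]):
  L0: [13]
  root=13
After append 60 (leaves=[13, 60]):
  L0: [13, 60]
  L1: h(13,60)=(13*31+60)%997=463 -> [463]
  root=463
After append 16 (leaves=[13, 60, 16]):
  L0: [13, 60, 16]
  L1: h(13,60)=(13*31+60)%997=463 h(16,16)=(16*31+16)%997=512 -> [463, 512]
  L2: h(463,512)=(463*31+512)%997=907 -> [907]
  root=907
After append 79 (leaves=[13, 60, 16, 79]):
  L0: [13, 60, 16, 79]
  L1: h(13,60)=(13*31+60)%997=463 h(16,79)=(16*31+79)%997=575 -> [463, 575]
  L2: h(463,575)=(463*31+575)%997=970 -> [970]
  root=970
After append 18 (leaves=[13, 60, 16, 79, 18]):
  L0: [13, 60, 16, 79, 18]
  L1: h(13,60)=(13*31+60)%997=463 h(16,79)=(16*31+79)%997=575 h(18,18)=(18*31+18)%997=576 -> [463, 575, 576]
  L2: h(463,575)=(463*31+575)%997=970 h(576,576)=(576*31+576)%997=486 -> [970, 486]
  L3: h(970,486)=(970*31+486)%997=646 -> [646]
  root=646
After append 86 (leaves=[13, 60, 16, 79, 18, 86]):
  L0: [13, 60, 16, 79, 18, 86]
  L1: h(13,60)=(13*31+60)%997=463 h(16,79)=(16*31+79)%997=575 h(18,86)=(18*31+86)%997=644 -> [463, 575, 644]
  L2: h(463,575)=(463*31+575)%997=970 h(644,644)=(644*31+644)%997=668 -> [970, 668]
  L3: h(970,668)=(970*31+668)%997=828 -> [828]
  root=828

Answer: 13 463 907 970 646 828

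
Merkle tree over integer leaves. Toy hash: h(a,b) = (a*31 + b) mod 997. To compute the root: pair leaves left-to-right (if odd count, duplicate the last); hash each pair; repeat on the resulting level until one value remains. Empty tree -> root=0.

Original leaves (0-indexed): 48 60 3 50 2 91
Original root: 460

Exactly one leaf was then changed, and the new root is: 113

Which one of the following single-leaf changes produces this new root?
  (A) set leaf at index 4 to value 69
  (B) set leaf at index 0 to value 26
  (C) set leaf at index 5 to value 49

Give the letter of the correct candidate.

Answer: C

Derivation:
Original leaves: [48, 60, 3, 50, 2, 91]
Target new root: 113
Try each candidate change and compute the resulting root:
Candidate A: set leaf[4] = 69 -> leaves = [48, 60, 3, 50, 69, 91]
  L0: [48, 60, 3, 50, 69, 91]
  L1: h(48,60)=(48*31+60)%997=551 h(3,50)=(3*31+50)%997=143 h(69,91)=(69*31+91)%997=236 -> [551, 143, 236]
  L2: h(551,143)=(551*31+143)%997=275 h(236,236)=(236*31+236)%997=573 -> [275, 573]
  L3: h(275,573)=(275*31+573)%997=125 -> [125]
  root = 125 != target 113
Candidate B: set leaf[0] = 26 -> leaves = [26, 60, 3, 50, 2, 91]
  L0: [26, 60, 3, 50, 2, 91]
  L1: h(26,60)=(26*31+60)%997=866 h(3,50)=(3*31+50)%997=143 h(2,91)=(2*31+91)%997=153 -> [866, 143, 153]
  L2: h(866,143)=(866*31+143)%997=70 h(153,153)=(153*31+153)%997=908 -> [70, 908]
  L3: h(70,908)=(70*31+908)%997=87 -> [87]
  root = 87 != target 113
Candidate C: set leaf[5] = 49 -> leaves = [48, 60, 3, 50, 2, 49]
  L0: [48, 60, 3, 50, 2, 49]
  L1: h(48,60)=(48*31+60)%997=551 h(3,50)=(3*31+50)%997=143 h(2,49)=(2*31+49)%997=111 -> [551, 143, 111]
  L2: h(551,143)=(551*31+143)%997=275 h(111,111)=(111*31+111)%997=561 -> [275, 561]
  L3: h(275,561)=(275*31+561)%997=113 -> [113]
  root = 113 == target 113  ** MATCH **
Candidate C produces the target root.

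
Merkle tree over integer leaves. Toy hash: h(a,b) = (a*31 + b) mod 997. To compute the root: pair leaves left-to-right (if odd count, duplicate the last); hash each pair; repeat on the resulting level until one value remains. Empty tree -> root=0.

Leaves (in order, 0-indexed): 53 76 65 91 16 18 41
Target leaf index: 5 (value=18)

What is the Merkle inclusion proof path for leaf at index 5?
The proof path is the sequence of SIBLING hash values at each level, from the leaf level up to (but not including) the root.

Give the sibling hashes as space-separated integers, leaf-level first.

L0 (leaves): [53, 76, 65, 91, 16, 18, 41], target index=5
L1: h(53,76)=(53*31+76)%997=722 [pair 0] h(65,91)=(65*31+91)%997=112 [pair 1] h(16,18)=(16*31+18)%997=514 [pair 2] h(41,41)=(41*31+41)%997=315 [pair 3] -> [722, 112, 514, 315]
  Sibling for proof at L0: 16
L2: h(722,112)=(722*31+112)%997=560 [pair 0] h(514,315)=(514*31+315)%997=297 [pair 1] -> [560, 297]
  Sibling for proof at L1: 315
L3: h(560,297)=(560*31+297)%997=708 [pair 0] -> [708]
  Sibling for proof at L2: 560
Root: 708
Proof path (sibling hashes from leaf to root): [16, 315, 560]

Answer: 16 315 560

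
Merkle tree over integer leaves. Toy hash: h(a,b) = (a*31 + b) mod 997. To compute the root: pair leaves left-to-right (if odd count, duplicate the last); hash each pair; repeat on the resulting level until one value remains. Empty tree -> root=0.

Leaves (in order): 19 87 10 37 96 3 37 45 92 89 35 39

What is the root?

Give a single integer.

L0: [19, 87, 10, 37, 96, 3, 37, 45, 92, 89, 35, 39]
L1: h(19,87)=(19*31+87)%997=676 h(10,37)=(10*31+37)%997=347 h(96,3)=(96*31+3)%997=985 h(37,45)=(37*31+45)%997=195 h(92,89)=(92*31+89)%997=947 h(35,39)=(35*31+39)%997=127 -> [676, 347, 985, 195, 947, 127]
L2: h(676,347)=(676*31+347)%997=366 h(985,195)=(985*31+195)%997=820 h(947,127)=(947*31+127)%997=571 -> [366, 820, 571]
L3: h(366,820)=(366*31+820)%997=202 h(571,571)=(571*31+571)%997=326 -> [202, 326]
L4: h(202,326)=(202*31+326)%997=606 -> [606]

Answer: 606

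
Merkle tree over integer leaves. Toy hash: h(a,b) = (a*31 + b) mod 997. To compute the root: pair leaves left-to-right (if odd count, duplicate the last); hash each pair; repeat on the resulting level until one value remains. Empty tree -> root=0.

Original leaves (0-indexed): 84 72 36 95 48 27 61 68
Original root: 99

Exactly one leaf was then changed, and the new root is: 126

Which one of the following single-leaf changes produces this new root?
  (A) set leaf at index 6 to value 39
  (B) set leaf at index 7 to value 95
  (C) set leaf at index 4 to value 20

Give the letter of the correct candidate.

Original leaves: [84, 72, 36, 95, 48, 27, 61, 68]
Target new root: 126
Try each candidate change and compute the resulting root:
Candidate A: set leaf[6] = 39 -> leaves = [84, 72, 36, 95, 48, 27, 39, 68]
  L0: [84, 72, 36, 95, 48, 27, 39, 68]
  L1: h(84,72)=(84*31+72)%997=682 h(36,95)=(36*31+95)%997=214 h(48,27)=(48*31+27)%997=518 h(39,68)=(39*31+68)%997=280 -> [682, 214, 518, 280]
  L2: h(682,214)=(682*31+214)%997=419 h(518,280)=(518*31+280)%997=386 -> [419, 386]
  L3: h(419,386)=(419*31+386)%997=414 -> [414]
  root = 414 != target 126
Candidate B: set leaf[7] = 95 -> leaves = [84, 72, 36, 95, 48, 27, 61, 95]
  L0: [84, 72, 36, 95, 48, 27, 61, 95]
  L1: h(84,72)=(84*31+72)%997=682 h(36,95)=(36*31+95)%997=214 h(48,27)=(48*31+27)%997=518 h(61,95)=(61*31+95)%997=989 -> [682, 214, 518, 989]
  L2: h(682,214)=(682*31+214)%997=419 h(518,989)=(518*31+989)%997=98 -> [419, 98]
  L3: h(419,98)=(419*31+98)%997=126 -> [126]
  root = 126 == target 126  ** MATCH **
Candidate C: set leaf[4] = 20 -> leaves = [84, 72, 36, 95, 20, 27, 61, 68]
  L0: [84, 72, 36, 95, 20, 27, 61, 68]
  L1: h(84,72)=(84*31+72)%997=682 h(36,95)=(36*31+95)%997=214 h(20,27)=(20*31+27)%997=647 h(61,68)=(61*31+68)%997=962 -> [682, 214, 647, 962]
  L2: h(682,214)=(682*31+214)%997=419 h(647,962)=(647*31+962)%997=82 -> [419, 82]
  L3: h(419,82)=(419*31+82)%997=110 -> [110]
  root = 110 != target 126
Candidate B produces the target root.

Answer: B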